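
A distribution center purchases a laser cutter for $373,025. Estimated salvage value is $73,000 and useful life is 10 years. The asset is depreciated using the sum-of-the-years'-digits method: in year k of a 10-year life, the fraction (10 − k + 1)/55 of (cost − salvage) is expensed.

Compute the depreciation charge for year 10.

$5,455

Depreciable base = $373,025 − $73,000 = $300,025.
Sum of the years' digits = 10+9+8+7+6+5+4+3+2+1 = 55.
Year 1: $300,025 × 10/55 = $54,550. Book value $318,475.
Year 2: $300,025 × 9/55 = $49,095. Book value $269,380.
Year 3: $300,025 × 8/55 = $43,640. Book value $225,740.
Year 4: $300,025 × 7/55 = $38,185. Book value $187,555.
Year 5: $300,025 × 6/55 = $32,730. Book value $154,825.
Year 6: $300,025 × 5/55 = $27,275. Book value $127,550.
Year 7: $300,025 × 4/55 = $21,820. Book value $105,730.
Year 8: $300,025 × 3/55 = $16,365. Book value $89,365.
Year 9: $300,025 × 2/55 = $10,910. Book value $78,455.
Year 10: $300,025 × 1/55 = $5,455. Book value $73,000.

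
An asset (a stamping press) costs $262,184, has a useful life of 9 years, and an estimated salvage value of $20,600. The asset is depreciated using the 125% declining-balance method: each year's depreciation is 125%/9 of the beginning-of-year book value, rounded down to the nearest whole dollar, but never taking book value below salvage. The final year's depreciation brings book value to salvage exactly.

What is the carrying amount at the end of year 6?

Depreciable base = $262,184 − $20,600 = $241,584.
Year 1: ⌊$262,184 × 125%/9⌋ = $36,414. Book value $225,770.
Year 2: ⌊$225,770 × 125%/9⌋ = $31,356. Book value $194,414.
Year 3: ⌊$194,414 × 125%/9⌋ = $27,001. Book value $167,413.
Year 4: ⌊$167,413 × 125%/9⌋ = $23,251. Book value $144,162.
Year 5: ⌊$144,162 × 125%/9⌋ = $20,022. Book value $124,140.
Year 6: ⌊$124,140 × 125%/9⌋ = $17,241. Book value $106,899.

$106,899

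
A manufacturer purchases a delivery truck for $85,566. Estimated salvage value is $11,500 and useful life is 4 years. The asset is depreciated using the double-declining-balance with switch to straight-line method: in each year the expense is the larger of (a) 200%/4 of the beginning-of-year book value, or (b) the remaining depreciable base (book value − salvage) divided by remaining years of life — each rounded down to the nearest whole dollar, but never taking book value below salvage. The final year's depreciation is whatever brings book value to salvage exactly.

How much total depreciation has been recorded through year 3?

Depreciable base = $85,566 − $11,500 = $74,066.
Year 1: DB = ⌊$85,566 × 200%/4⌋ = $42,783; SL = ⌊$74,066/4⌋ = $18,516 → take DB $42,783. Book value $42,783.
Year 2: DB = ⌊$42,783 × 200%/4⌋ = $21,391; SL = ⌊$31,283/3⌋ = $10,427 → take DB $21,391. Book value $21,392.
Year 3: DB = ⌊$21,392 × 200%/4⌋ = $10,696; SL = ⌊$9,892/2⌋ = $4,946 → take DB $10,696, capped at $9,892. Book value $11,500.
Accumulated through year 3 = $85,566 − $11,500 = $74,066.

$74,066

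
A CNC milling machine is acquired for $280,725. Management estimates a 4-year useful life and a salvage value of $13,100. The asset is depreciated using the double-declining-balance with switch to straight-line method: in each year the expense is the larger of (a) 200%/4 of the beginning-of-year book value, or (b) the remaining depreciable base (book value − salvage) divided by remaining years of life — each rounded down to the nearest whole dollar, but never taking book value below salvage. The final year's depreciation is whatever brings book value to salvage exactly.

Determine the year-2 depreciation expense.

Depreciable base = $280,725 − $13,100 = $267,625.
Year 1: DB = ⌊$280,725 × 200%/4⌋ = $140,362; SL = ⌊$267,625/4⌋ = $66,906 → take DB $140,362. Book value $140,363.
Year 2: DB = ⌊$140,363 × 200%/4⌋ = $70,181; SL = ⌊$127,263/3⌋ = $42,421 → take DB $70,181. Book value $70,182.

$70,181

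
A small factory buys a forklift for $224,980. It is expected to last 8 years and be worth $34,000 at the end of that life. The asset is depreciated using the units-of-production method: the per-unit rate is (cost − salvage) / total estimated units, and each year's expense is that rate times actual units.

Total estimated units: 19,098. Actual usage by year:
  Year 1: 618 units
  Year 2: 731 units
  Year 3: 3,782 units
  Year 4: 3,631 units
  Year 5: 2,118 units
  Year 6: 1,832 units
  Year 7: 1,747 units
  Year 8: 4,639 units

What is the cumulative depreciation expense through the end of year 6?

Depreciable base = $224,980 − $34,000 = $190,980.
Rate = $190,980 / 19,098 units = $10 per unit.
Year 1: 618 × $10 = $6,180. Book value $218,800.
Year 2: 731 × $10 = $7,310. Book value $211,490.
Year 3: 3,782 × $10 = $37,820. Book value $173,670.
Year 4: 3,631 × $10 = $36,310. Book value $137,360.
Year 5: 2,118 × $10 = $21,180. Book value $116,180.
Year 6: 1,832 × $10 = $18,320. Book value $97,860.
Accumulated through year 6 = $224,980 − $97,860 = $127,120.

$127,120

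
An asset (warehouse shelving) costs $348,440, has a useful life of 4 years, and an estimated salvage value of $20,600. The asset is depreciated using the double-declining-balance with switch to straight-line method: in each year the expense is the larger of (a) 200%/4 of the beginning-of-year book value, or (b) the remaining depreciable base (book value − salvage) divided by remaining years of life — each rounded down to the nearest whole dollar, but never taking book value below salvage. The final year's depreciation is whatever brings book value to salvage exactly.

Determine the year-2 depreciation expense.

Depreciable base = $348,440 − $20,600 = $327,840.
Year 1: DB = ⌊$348,440 × 200%/4⌋ = $174,220; SL = ⌊$327,840/4⌋ = $81,960 → take DB $174,220. Book value $174,220.
Year 2: DB = ⌊$174,220 × 200%/4⌋ = $87,110; SL = ⌊$153,620/3⌋ = $51,206 → take DB $87,110. Book value $87,110.

$87,110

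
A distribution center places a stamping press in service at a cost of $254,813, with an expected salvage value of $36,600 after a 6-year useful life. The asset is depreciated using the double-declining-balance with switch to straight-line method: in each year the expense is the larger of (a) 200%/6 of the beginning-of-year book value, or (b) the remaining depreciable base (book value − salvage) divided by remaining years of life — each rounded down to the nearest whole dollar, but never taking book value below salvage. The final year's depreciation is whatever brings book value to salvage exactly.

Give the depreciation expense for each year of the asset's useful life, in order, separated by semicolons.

Depreciable base = $254,813 − $36,600 = $218,213.
Year 1: DB = ⌊$254,813 × 200%/6⌋ = $84,937; SL = ⌊$218,213/6⌋ = $36,368 → take DB $84,937. Book value $169,876.
Year 2: DB = ⌊$169,876 × 200%/6⌋ = $56,625; SL = ⌊$133,276/5⌋ = $26,655 → take DB $56,625. Book value $113,251.
Year 3: DB = ⌊$113,251 × 200%/6⌋ = $37,750; SL = ⌊$76,651/4⌋ = $19,162 → take DB $37,750. Book value $75,501.
Year 4: DB = ⌊$75,501 × 200%/6⌋ = $25,167; SL = ⌊$38,901/3⌋ = $12,967 → take DB $25,167. Book value $50,334.
Year 5: DB = ⌊$50,334 × 200%/6⌋ = $16,778; SL = ⌊$13,734/2⌋ = $6,867 → take DB $16,778, capped at $13,734. Book value $36,600.
Year 6 (final): $36,600 − $36,600 = $0. Book value $36,600.

$84,937; $56,625; $37,750; $25,167; $13,734; $0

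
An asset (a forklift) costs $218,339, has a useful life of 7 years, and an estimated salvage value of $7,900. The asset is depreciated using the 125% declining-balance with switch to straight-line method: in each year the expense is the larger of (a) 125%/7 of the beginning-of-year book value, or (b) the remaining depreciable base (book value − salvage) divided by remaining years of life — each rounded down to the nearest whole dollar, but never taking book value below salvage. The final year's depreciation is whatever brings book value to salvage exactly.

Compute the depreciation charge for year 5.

$27,885

Depreciable base = $218,339 − $7,900 = $210,439.
Year 1: DB = ⌊$218,339 × 125%/7⌋ = $38,989; SL = ⌊$210,439/7⌋ = $30,062 → take DB $38,989. Book value $179,350.
Year 2: DB = ⌊$179,350 × 125%/7⌋ = $32,026; SL = ⌊$171,450/6⌋ = $28,575 → take DB $32,026. Book value $147,324.
Year 3: DB = ⌊$147,324 × 125%/7⌋ = $26,307; SL = ⌊$139,424/5⌋ = $27,884 → take SL $27,884. Book value $119,440.
Year 4: DB = ⌊$119,440 × 125%/7⌋ = $21,328; SL = ⌊$111,540/4⌋ = $27,885 → take SL $27,885. Book value $91,555.
Year 5: DB = ⌊$91,555 × 125%/7⌋ = $16,349; SL = ⌊$83,655/3⌋ = $27,885 → take SL $27,885. Book value $63,670.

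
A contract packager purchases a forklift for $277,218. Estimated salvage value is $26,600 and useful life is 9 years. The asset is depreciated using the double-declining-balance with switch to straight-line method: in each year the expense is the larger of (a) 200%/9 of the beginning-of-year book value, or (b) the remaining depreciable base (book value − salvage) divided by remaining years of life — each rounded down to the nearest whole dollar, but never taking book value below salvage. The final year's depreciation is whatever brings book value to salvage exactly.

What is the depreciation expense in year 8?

Depreciable base = $277,218 − $26,600 = $250,618.
Year 1: DB = ⌊$277,218 × 200%/9⌋ = $61,604; SL = ⌊$250,618/9⌋ = $27,846 → take DB $61,604. Book value $215,614.
Year 2: DB = ⌊$215,614 × 200%/9⌋ = $47,914; SL = ⌊$189,014/8⌋ = $23,626 → take DB $47,914. Book value $167,700.
Year 3: DB = ⌊$167,700 × 200%/9⌋ = $37,266; SL = ⌊$141,100/7⌋ = $20,157 → take DB $37,266. Book value $130,434.
Year 4: DB = ⌊$130,434 × 200%/9⌋ = $28,985; SL = ⌊$103,834/6⌋ = $17,305 → take DB $28,985. Book value $101,449.
Year 5: DB = ⌊$101,449 × 200%/9⌋ = $22,544; SL = ⌊$74,849/5⌋ = $14,969 → take DB $22,544. Book value $78,905.
Year 6: DB = ⌊$78,905 × 200%/9⌋ = $17,534; SL = ⌊$52,305/4⌋ = $13,076 → take DB $17,534. Book value $61,371.
Year 7: DB = ⌊$61,371 × 200%/9⌋ = $13,638; SL = ⌊$34,771/3⌋ = $11,590 → take DB $13,638. Book value $47,733.
Year 8: DB = ⌊$47,733 × 200%/9⌋ = $10,607; SL = ⌊$21,133/2⌋ = $10,566 → take DB $10,607. Book value $37,126.

$10,607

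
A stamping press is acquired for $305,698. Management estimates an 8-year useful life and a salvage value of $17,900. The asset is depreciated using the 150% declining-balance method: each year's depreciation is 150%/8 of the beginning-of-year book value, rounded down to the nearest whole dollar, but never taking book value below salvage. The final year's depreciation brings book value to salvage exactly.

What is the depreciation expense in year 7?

$16,490

Depreciable base = $305,698 − $17,900 = $287,798.
Year 1: ⌊$305,698 × 150%/8⌋ = $57,318. Book value $248,380.
Year 2: ⌊$248,380 × 150%/8⌋ = $46,571. Book value $201,809.
Year 3: ⌊$201,809 × 150%/8⌋ = $37,839. Book value $163,970.
Year 4: ⌊$163,970 × 150%/8⌋ = $30,744. Book value $133,226.
Year 5: ⌊$133,226 × 150%/8⌋ = $24,979. Book value $108,247.
Year 6: ⌊$108,247 × 150%/8⌋ = $20,296. Book value $87,951.
Year 7: ⌊$87,951 × 150%/8⌋ = $16,490. Book value $71,461.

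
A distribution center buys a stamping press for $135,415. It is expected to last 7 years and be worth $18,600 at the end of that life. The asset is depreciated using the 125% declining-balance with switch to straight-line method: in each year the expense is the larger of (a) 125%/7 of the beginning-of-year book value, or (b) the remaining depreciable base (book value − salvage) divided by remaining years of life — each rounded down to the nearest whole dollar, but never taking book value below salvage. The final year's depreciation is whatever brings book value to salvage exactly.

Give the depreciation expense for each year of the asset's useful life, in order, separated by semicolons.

Depreciable base = $135,415 − $18,600 = $116,815.
Year 1: DB = ⌊$135,415 × 125%/7⌋ = $24,181; SL = ⌊$116,815/7⌋ = $16,687 → take DB $24,181. Book value $111,234.
Year 2: DB = ⌊$111,234 × 125%/7⌋ = $19,863; SL = ⌊$92,634/6⌋ = $15,439 → take DB $19,863. Book value $91,371.
Year 3: DB = ⌊$91,371 × 125%/7⌋ = $16,316; SL = ⌊$72,771/5⌋ = $14,554 → take DB $16,316. Book value $75,055.
Year 4: DB = ⌊$75,055 × 125%/7⌋ = $13,402; SL = ⌊$56,455/4⌋ = $14,113 → take SL $14,113. Book value $60,942.
Year 5: DB = ⌊$60,942 × 125%/7⌋ = $10,882; SL = ⌊$42,342/3⌋ = $14,114 → take SL $14,114. Book value $46,828.
Year 6: DB = ⌊$46,828 × 125%/7⌋ = $8,362; SL = ⌊$28,228/2⌋ = $14,114 → take SL $14,114. Book value $32,714.
Year 7 (final): $32,714 − $18,600 = $14,114. Book value $18,600.

$24,181; $19,863; $16,316; $14,113; $14,114; $14,114; $14,114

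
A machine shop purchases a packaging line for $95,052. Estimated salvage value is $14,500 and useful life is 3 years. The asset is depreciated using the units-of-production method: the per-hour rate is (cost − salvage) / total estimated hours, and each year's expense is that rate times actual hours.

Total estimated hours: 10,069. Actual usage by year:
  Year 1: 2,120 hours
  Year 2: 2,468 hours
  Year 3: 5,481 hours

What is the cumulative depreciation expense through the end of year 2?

Depreciable base = $95,052 − $14,500 = $80,552.
Rate = $80,552 / 10,069 hours = $8 per hour.
Year 1: 2,120 × $8 = $16,960. Book value $78,092.
Year 2: 2,468 × $8 = $19,744. Book value $58,348.
Accumulated through year 2 = $95,052 − $58,348 = $36,704.

$36,704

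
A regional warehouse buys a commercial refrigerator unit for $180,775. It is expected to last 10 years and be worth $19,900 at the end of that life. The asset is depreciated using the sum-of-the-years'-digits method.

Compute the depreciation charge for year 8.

$8,775

Depreciable base = $180,775 − $19,900 = $160,875.
Sum of the years' digits = 10+9+8+7+6+5+4+3+2+1 = 55.
Year 1: $160,875 × 10/55 = $29,250. Book value $151,525.
Year 2: $160,875 × 9/55 = $26,325. Book value $125,200.
Year 3: $160,875 × 8/55 = $23,400. Book value $101,800.
Year 4: $160,875 × 7/55 = $20,475. Book value $81,325.
Year 5: $160,875 × 6/55 = $17,550. Book value $63,775.
Year 6: $160,875 × 5/55 = $14,625. Book value $49,150.
Year 7: $160,875 × 4/55 = $11,700. Book value $37,450.
Year 8: $160,875 × 3/55 = $8,775. Book value $28,675.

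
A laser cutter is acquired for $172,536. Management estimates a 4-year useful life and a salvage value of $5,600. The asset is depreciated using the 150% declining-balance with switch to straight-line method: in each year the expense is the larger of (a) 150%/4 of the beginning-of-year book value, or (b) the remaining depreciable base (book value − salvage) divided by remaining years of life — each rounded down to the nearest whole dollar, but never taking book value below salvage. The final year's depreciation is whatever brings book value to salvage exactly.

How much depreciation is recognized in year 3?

Depreciable base = $172,536 − $5,600 = $166,936.
Year 1: DB = ⌊$172,536 × 150%/4⌋ = $64,701; SL = ⌊$166,936/4⌋ = $41,734 → take DB $64,701. Book value $107,835.
Year 2: DB = ⌊$107,835 × 150%/4⌋ = $40,438; SL = ⌊$102,235/3⌋ = $34,078 → take DB $40,438. Book value $67,397.
Year 3: DB = ⌊$67,397 × 150%/4⌋ = $25,273; SL = ⌊$61,797/2⌋ = $30,898 → take SL $30,898. Book value $36,499.

$30,898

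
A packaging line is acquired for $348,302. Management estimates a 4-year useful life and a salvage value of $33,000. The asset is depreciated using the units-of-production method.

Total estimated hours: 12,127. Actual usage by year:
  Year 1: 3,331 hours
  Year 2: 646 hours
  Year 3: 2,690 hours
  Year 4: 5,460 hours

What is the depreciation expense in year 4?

Depreciable base = $348,302 − $33,000 = $315,302.
Rate = $315,302 / 12,127 hours = $26 per hour.
Year 1: 3,331 × $26 = $86,606. Book value $261,696.
Year 2: 646 × $26 = $16,796. Book value $244,900.
Year 3: 2,690 × $26 = $69,940. Book value $174,960.
Year 4: 5,460 × $26 = $141,960. Book value $33,000.

$141,960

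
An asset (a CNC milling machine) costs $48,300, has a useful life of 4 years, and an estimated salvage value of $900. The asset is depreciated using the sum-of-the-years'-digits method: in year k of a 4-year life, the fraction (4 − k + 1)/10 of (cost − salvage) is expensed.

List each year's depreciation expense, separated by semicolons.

Depreciable base = $48,300 − $900 = $47,400.
Sum of the years' digits = 4+3+2+1 = 10.
Year 1: $47,400 × 4/10 = $18,960. Book value $29,340.
Year 2: $47,400 × 3/10 = $14,220. Book value $15,120.
Year 3: $47,400 × 2/10 = $9,480. Book value $5,640.
Year 4: $47,400 × 1/10 = $4,740. Book value $900.

$18,960; $14,220; $9,480; $4,740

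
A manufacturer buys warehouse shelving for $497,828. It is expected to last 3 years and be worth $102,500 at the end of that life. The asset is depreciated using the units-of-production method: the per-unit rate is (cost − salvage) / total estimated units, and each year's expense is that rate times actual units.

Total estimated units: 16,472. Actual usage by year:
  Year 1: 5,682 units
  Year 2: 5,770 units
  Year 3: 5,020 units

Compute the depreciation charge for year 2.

Depreciable base = $497,828 − $102,500 = $395,328.
Rate = $395,328 / 16,472 units = $24 per unit.
Year 1: 5,682 × $24 = $136,368. Book value $361,460.
Year 2: 5,770 × $24 = $138,480. Book value $222,980.

$138,480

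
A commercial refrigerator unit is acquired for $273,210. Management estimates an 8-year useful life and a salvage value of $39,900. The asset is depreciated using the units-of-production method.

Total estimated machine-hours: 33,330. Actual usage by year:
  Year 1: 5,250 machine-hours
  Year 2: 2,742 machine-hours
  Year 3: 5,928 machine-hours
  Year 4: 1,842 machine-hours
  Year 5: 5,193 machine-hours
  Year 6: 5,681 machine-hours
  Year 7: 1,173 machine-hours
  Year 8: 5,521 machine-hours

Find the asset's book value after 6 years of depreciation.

Depreciable base = $273,210 − $39,900 = $233,310.
Rate = $233,310 / 33,330 machine-hours = $7 per machine-hour.
Year 1: 5,250 × $7 = $36,750. Book value $236,460.
Year 2: 2,742 × $7 = $19,194. Book value $217,266.
Year 3: 5,928 × $7 = $41,496. Book value $175,770.
Year 4: 1,842 × $7 = $12,894. Book value $162,876.
Year 5: 5,193 × $7 = $36,351. Book value $126,525.
Year 6: 5,681 × $7 = $39,767. Book value $86,758.

$86,758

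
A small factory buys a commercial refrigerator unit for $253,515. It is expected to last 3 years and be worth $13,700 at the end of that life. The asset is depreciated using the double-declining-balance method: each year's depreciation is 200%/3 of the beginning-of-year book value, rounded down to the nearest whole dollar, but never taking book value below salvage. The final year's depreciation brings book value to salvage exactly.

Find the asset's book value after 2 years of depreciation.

$28,169

Depreciable base = $253,515 − $13,700 = $239,815.
Year 1: ⌊$253,515 × 200%/3⌋ = $169,010. Book value $84,505.
Year 2: ⌊$84,505 × 200%/3⌋ = $56,336. Book value $28,169.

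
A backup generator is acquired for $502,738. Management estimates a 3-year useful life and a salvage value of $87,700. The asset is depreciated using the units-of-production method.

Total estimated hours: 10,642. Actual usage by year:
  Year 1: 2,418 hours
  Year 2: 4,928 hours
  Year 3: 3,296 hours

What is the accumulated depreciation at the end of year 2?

Depreciable base = $502,738 − $87,700 = $415,038.
Rate = $415,038 / 10,642 hours = $39 per hour.
Year 1: 2,418 × $39 = $94,302. Book value $408,436.
Year 2: 4,928 × $39 = $192,192. Book value $216,244.
Accumulated through year 2 = $502,738 − $216,244 = $286,494.

$286,494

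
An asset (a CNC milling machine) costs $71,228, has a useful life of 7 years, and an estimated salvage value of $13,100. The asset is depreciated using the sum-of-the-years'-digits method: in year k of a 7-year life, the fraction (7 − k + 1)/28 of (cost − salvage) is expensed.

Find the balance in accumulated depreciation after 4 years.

Depreciable base = $71,228 − $13,100 = $58,128.
Sum of the years' digits = 7+6+5+4+3+2+1 = 28.
Year 1: $58,128 × 7/28 = $14,532. Book value $56,696.
Year 2: $58,128 × 6/28 = $12,456. Book value $44,240.
Year 3: $58,128 × 5/28 = $10,380. Book value $33,860.
Year 4: $58,128 × 4/28 = $8,304. Book value $25,556.
Accumulated through year 4 = $71,228 − $25,556 = $45,672.

$45,672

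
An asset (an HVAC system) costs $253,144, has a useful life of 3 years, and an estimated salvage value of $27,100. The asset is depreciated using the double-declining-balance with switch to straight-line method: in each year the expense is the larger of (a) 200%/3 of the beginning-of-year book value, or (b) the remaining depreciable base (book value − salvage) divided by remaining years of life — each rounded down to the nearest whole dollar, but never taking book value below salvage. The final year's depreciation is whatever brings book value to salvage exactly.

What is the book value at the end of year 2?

Depreciable base = $253,144 − $27,100 = $226,044.
Year 1: DB = ⌊$253,144 × 200%/3⌋ = $168,762; SL = ⌊$226,044/3⌋ = $75,348 → take DB $168,762. Book value $84,382.
Year 2: DB = ⌊$84,382 × 200%/3⌋ = $56,254; SL = ⌊$57,282/2⌋ = $28,641 → take DB $56,254. Book value $28,128.

$28,128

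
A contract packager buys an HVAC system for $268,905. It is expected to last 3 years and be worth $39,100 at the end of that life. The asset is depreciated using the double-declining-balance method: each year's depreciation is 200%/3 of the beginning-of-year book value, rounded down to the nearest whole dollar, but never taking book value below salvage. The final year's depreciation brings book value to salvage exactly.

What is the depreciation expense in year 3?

$0

Depreciable base = $268,905 − $39,100 = $229,805.
Year 1: ⌊$268,905 × 200%/3⌋ = $179,270. Book value $89,635.
Year 2: ⌊$89,635 × 200%/3⌋ = $59,756, capped at $50,535. Book value $39,100.
Year 3 (final): $39,100 − $39,100 = $0. Book value $39,100.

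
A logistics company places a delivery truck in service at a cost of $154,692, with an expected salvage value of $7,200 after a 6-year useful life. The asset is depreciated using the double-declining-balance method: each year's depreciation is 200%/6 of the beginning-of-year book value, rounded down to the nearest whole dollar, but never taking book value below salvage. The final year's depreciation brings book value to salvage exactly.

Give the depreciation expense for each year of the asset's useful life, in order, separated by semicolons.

Depreciable base = $154,692 − $7,200 = $147,492.
Year 1: ⌊$154,692 × 200%/6⌋ = $51,564. Book value $103,128.
Year 2: ⌊$103,128 × 200%/6⌋ = $34,376. Book value $68,752.
Year 3: ⌊$68,752 × 200%/6⌋ = $22,917. Book value $45,835.
Year 4: ⌊$45,835 × 200%/6⌋ = $15,278. Book value $30,557.
Year 5: ⌊$30,557 × 200%/6⌋ = $10,185. Book value $20,372.
Year 6 (final): $20,372 − $7,200 = $13,172. Book value $7,200.

$51,564; $34,376; $22,917; $15,278; $10,185; $13,172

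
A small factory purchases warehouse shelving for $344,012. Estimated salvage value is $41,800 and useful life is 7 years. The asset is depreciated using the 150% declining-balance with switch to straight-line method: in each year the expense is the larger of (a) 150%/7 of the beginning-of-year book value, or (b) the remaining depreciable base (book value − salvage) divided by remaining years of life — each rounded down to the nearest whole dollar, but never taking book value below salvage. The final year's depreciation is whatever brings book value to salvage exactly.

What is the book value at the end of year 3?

Depreciable base = $344,012 − $41,800 = $302,212.
Year 1: DB = ⌊$344,012 × 150%/7⌋ = $73,716; SL = ⌊$302,212/7⌋ = $43,173 → take DB $73,716. Book value $270,296.
Year 2: DB = ⌊$270,296 × 150%/7⌋ = $57,920; SL = ⌊$228,496/6⌋ = $38,082 → take DB $57,920. Book value $212,376.
Year 3: DB = ⌊$212,376 × 150%/7⌋ = $45,509; SL = ⌊$170,576/5⌋ = $34,115 → take DB $45,509. Book value $166,867.

$166,867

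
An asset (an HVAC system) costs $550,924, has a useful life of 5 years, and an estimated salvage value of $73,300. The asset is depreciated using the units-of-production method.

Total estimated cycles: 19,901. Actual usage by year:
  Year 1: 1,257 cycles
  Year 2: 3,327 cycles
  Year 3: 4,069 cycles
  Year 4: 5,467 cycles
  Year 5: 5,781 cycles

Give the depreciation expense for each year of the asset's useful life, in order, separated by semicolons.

$30,168; $79,848; $97,656; $131,208; $138,744

Depreciable base = $550,924 − $73,300 = $477,624.
Rate = $477,624 / 19,901 cycles = $24 per cycle.
Year 1: 1,257 × $24 = $30,168. Book value $520,756.
Year 2: 3,327 × $24 = $79,848. Book value $440,908.
Year 3: 4,069 × $24 = $97,656. Book value $343,252.
Year 4: 5,467 × $24 = $131,208. Book value $212,044.
Year 5: 5,781 × $24 = $138,744. Book value $73,300.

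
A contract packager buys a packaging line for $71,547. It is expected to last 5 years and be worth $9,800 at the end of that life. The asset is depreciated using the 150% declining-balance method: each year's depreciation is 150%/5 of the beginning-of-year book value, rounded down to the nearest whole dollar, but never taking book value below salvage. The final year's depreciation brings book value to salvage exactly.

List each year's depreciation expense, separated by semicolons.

Depreciable base = $71,547 − $9,800 = $61,747.
Year 1: ⌊$71,547 × 150%/5⌋ = $21,464. Book value $50,083.
Year 2: ⌊$50,083 × 150%/5⌋ = $15,024. Book value $35,059.
Year 3: ⌊$35,059 × 150%/5⌋ = $10,517. Book value $24,542.
Year 4: ⌊$24,542 × 150%/5⌋ = $7,362. Book value $17,180.
Year 5 (final): $17,180 − $9,800 = $7,380. Book value $9,800.

$21,464; $15,024; $10,517; $7,362; $7,380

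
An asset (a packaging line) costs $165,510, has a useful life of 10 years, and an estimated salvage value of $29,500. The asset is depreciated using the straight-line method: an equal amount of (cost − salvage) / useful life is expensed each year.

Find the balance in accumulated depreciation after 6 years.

$81,606

Depreciable base = $165,510 − $29,500 = $136,010.
Annual expense = $136,010 / 10 = $13,601.
End of year 1: book value $151,909.
End of year 2: book value $138,308.
End of year 3: book value $124,707.
End of year 4: book value $111,106.
End of year 5: book value $97,505.
End of year 6: book value $83,904.
Accumulated through year 6 = $165,510 − $83,904 = $81,606.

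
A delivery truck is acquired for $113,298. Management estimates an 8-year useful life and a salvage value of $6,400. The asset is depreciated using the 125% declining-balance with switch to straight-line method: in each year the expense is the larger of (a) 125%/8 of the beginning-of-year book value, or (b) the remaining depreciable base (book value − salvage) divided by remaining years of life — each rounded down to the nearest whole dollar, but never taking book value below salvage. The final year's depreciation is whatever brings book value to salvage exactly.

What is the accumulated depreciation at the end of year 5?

Depreciable base = $113,298 − $6,400 = $106,898.
Year 1: DB = ⌊$113,298 × 125%/8⌋ = $17,702; SL = ⌊$106,898/8⌋ = $13,362 → take DB $17,702. Book value $95,596.
Year 2: DB = ⌊$95,596 × 125%/8⌋ = $14,936; SL = ⌊$89,196/7⌋ = $12,742 → take DB $14,936. Book value $80,660.
Year 3: DB = ⌊$80,660 × 125%/8⌋ = $12,603; SL = ⌊$74,260/6⌋ = $12,376 → take DB $12,603. Book value $68,057.
Year 4: DB = ⌊$68,057 × 125%/8⌋ = $10,633; SL = ⌊$61,657/5⌋ = $12,331 → take SL $12,331. Book value $55,726.
Year 5: DB = ⌊$55,726 × 125%/8⌋ = $8,707; SL = ⌊$49,326/4⌋ = $12,331 → take SL $12,331. Book value $43,395.
Accumulated through year 5 = $113,298 − $43,395 = $69,903.

$69,903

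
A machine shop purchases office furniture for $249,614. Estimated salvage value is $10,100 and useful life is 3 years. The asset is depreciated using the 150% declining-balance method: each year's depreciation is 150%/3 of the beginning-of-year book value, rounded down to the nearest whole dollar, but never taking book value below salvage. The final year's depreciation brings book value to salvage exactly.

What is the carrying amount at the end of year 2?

Depreciable base = $249,614 − $10,100 = $239,514.
Year 1: ⌊$249,614 × 150%/3⌋ = $124,807. Book value $124,807.
Year 2: ⌊$124,807 × 150%/3⌋ = $62,403. Book value $62,404.

$62,404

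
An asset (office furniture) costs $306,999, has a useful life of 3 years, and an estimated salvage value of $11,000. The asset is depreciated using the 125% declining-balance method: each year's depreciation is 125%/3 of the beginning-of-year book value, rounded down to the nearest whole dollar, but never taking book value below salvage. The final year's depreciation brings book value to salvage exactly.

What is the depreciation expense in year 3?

$93,466

Depreciable base = $306,999 − $11,000 = $295,999.
Year 1: ⌊$306,999 × 125%/3⌋ = $127,916. Book value $179,083.
Year 2: ⌊$179,083 × 125%/3⌋ = $74,617. Book value $104,466.
Year 3 (final): $104,466 − $11,000 = $93,466. Book value $11,000.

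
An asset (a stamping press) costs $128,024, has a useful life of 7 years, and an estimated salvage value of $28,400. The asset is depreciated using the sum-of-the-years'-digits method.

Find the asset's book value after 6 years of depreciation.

$31,958

Depreciable base = $128,024 − $28,400 = $99,624.
Sum of the years' digits = 7+6+5+4+3+2+1 = 28.
Year 1: $99,624 × 7/28 = $24,906. Book value $103,118.
Year 2: $99,624 × 6/28 = $21,348. Book value $81,770.
Year 3: $99,624 × 5/28 = $17,790. Book value $63,980.
Year 4: $99,624 × 4/28 = $14,232. Book value $49,748.
Year 5: $99,624 × 3/28 = $10,674. Book value $39,074.
Year 6: $99,624 × 2/28 = $7,116. Book value $31,958.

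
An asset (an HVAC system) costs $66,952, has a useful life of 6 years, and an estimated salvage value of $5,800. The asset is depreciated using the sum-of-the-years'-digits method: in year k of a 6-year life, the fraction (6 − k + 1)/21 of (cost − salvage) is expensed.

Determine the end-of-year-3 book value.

Depreciable base = $66,952 − $5,800 = $61,152.
Sum of the years' digits = 6+5+4+3+2+1 = 21.
Year 1: $61,152 × 6/21 = $17,472. Book value $49,480.
Year 2: $61,152 × 5/21 = $14,560. Book value $34,920.
Year 3: $61,152 × 4/21 = $11,648. Book value $23,272.

$23,272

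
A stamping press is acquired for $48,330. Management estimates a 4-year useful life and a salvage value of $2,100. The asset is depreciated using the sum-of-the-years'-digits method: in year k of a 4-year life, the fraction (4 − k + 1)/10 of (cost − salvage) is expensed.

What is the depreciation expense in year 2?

$13,869

Depreciable base = $48,330 − $2,100 = $46,230.
Sum of the years' digits = 4+3+2+1 = 10.
Year 1: $46,230 × 4/10 = $18,492. Book value $29,838.
Year 2: $46,230 × 3/10 = $13,869. Book value $15,969.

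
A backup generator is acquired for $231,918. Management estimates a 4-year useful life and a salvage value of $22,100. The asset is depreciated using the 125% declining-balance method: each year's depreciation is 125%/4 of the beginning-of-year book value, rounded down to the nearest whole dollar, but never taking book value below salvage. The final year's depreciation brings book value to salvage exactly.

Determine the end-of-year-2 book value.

$109,618

Depreciable base = $231,918 − $22,100 = $209,818.
Year 1: ⌊$231,918 × 125%/4⌋ = $72,474. Book value $159,444.
Year 2: ⌊$159,444 × 125%/4⌋ = $49,826. Book value $109,618.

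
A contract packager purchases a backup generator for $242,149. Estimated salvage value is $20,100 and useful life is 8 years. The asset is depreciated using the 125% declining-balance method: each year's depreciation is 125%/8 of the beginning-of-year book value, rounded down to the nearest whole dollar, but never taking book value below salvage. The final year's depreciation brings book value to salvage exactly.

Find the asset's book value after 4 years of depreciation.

Depreciable base = $242,149 − $20,100 = $222,049.
Year 1: ⌊$242,149 × 125%/8⌋ = $37,835. Book value $204,314.
Year 2: ⌊$204,314 × 125%/8⌋ = $31,924. Book value $172,390.
Year 3: ⌊$172,390 × 125%/8⌋ = $26,935. Book value $145,455.
Year 4: ⌊$145,455 × 125%/8⌋ = $22,727. Book value $122,728.

$122,728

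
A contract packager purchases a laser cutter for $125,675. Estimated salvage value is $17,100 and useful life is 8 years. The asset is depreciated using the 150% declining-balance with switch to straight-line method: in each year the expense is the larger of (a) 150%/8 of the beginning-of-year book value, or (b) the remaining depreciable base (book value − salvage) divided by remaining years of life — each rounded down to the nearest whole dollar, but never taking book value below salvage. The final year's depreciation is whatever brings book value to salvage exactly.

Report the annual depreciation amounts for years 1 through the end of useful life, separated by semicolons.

Depreciable base = $125,675 − $17,100 = $108,575.
Year 1: DB = ⌊$125,675 × 150%/8⌋ = $23,564; SL = ⌊$108,575/8⌋ = $13,571 → take DB $23,564. Book value $102,111.
Year 2: DB = ⌊$102,111 × 150%/8⌋ = $19,145; SL = ⌊$85,011/7⌋ = $12,144 → take DB $19,145. Book value $82,966.
Year 3: DB = ⌊$82,966 × 150%/8⌋ = $15,556; SL = ⌊$65,866/6⌋ = $10,977 → take DB $15,556. Book value $67,410.
Year 4: DB = ⌊$67,410 × 150%/8⌋ = $12,639; SL = ⌊$50,310/5⌋ = $10,062 → take DB $12,639. Book value $54,771.
Year 5: DB = ⌊$54,771 × 150%/8⌋ = $10,269; SL = ⌊$37,671/4⌋ = $9,417 → take DB $10,269. Book value $44,502.
Year 6: DB = ⌊$44,502 × 150%/8⌋ = $8,344; SL = ⌊$27,402/3⌋ = $9,134 → take SL $9,134. Book value $35,368.
Year 7: DB = ⌊$35,368 × 150%/8⌋ = $6,631; SL = ⌊$18,268/2⌋ = $9,134 → take SL $9,134. Book value $26,234.
Year 8 (final): $26,234 − $17,100 = $9,134. Book value $17,100.

$23,564; $19,145; $15,556; $12,639; $10,269; $9,134; $9,134; $9,134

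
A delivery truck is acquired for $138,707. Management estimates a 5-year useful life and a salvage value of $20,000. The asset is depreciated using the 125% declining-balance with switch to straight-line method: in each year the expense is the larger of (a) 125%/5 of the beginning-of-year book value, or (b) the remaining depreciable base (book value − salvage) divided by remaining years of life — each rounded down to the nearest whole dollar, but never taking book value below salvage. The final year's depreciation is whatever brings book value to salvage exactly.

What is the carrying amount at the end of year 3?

$58,518

Depreciable base = $138,707 − $20,000 = $118,707.
Year 1: DB = ⌊$138,707 × 125%/5⌋ = $34,676; SL = ⌊$118,707/5⌋ = $23,741 → take DB $34,676. Book value $104,031.
Year 2: DB = ⌊$104,031 × 125%/5⌋ = $26,007; SL = ⌊$84,031/4⌋ = $21,007 → take DB $26,007. Book value $78,024.
Year 3: DB = ⌊$78,024 × 125%/5⌋ = $19,506; SL = ⌊$58,024/3⌋ = $19,341 → take DB $19,506. Book value $58,518.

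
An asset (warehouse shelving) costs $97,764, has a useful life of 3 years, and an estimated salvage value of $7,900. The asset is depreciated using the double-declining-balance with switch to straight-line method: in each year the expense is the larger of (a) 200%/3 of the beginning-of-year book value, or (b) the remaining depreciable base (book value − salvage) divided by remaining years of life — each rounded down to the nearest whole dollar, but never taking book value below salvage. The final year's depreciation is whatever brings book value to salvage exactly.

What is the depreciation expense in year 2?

Depreciable base = $97,764 − $7,900 = $89,864.
Year 1: DB = ⌊$97,764 × 200%/3⌋ = $65,176; SL = ⌊$89,864/3⌋ = $29,954 → take DB $65,176. Book value $32,588.
Year 2: DB = ⌊$32,588 × 200%/3⌋ = $21,725; SL = ⌊$24,688/2⌋ = $12,344 → take DB $21,725. Book value $10,863.

$21,725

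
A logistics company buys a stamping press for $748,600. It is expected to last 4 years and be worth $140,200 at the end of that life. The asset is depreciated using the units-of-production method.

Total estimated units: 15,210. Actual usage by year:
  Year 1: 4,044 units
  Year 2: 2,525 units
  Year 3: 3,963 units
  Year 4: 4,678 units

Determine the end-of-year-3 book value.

$327,320

Depreciable base = $748,600 − $140,200 = $608,400.
Rate = $608,400 / 15,210 units = $40 per unit.
Year 1: 4,044 × $40 = $161,760. Book value $586,840.
Year 2: 2,525 × $40 = $101,000. Book value $485,840.
Year 3: 3,963 × $40 = $158,520. Book value $327,320.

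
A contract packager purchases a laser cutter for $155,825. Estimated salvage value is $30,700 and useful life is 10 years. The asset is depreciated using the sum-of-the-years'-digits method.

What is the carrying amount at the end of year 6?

Depreciable base = $155,825 − $30,700 = $125,125.
Sum of the years' digits = 10+9+8+7+6+5+4+3+2+1 = 55.
Year 1: $125,125 × 10/55 = $22,750. Book value $133,075.
Year 2: $125,125 × 9/55 = $20,475. Book value $112,600.
Year 3: $125,125 × 8/55 = $18,200. Book value $94,400.
Year 4: $125,125 × 7/55 = $15,925. Book value $78,475.
Year 5: $125,125 × 6/55 = $13,650. Book value $64,825.
Year 6: $125,125 × 5/55 = $11,375. Book value $53,450.

$53,450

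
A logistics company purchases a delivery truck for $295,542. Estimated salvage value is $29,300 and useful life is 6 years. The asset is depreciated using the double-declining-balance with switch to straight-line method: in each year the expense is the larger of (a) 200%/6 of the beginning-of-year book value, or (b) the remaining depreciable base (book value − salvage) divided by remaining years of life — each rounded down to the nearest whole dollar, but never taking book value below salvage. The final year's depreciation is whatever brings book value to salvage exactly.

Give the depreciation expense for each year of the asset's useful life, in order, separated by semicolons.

$98,514; $65,676; $43,784; $29,189; $19,459; $9,620

Depreciable base = $295,542 − $29,300 = $266,242.
Year 1: DB = ⌊$295,542 × 200%/6⌋ = $98,514; SL = ⌊$266,242/6⌋ = $44,373 → take DB $98,514. Book value $197,028.
Year 2: DB = ⌊$197,028 × 200%/6⌋ = $65,676; SL = ⌊$167,728/5⌋ = $33,545 → take DB $65,676. Book value $131,352.
Year 3: DB = ⌊$131,352 × 200%/6⌋ = $43,784; SL = ⌊$102,052/4⌋ = $25,513 → take DB $43,784. Book value $87,568.
Year 4: DB = ⌊$87,568 × 200%/6⌋ = $29,189; SL = ⌊$58,268/3⌋ = $19,422 → take DB $29,189. Book value $58,379.
Year 5: DB = ⌊$58,379 × 200%/6⌋ = $19,459; SL = ⌊$29,079/2⌋ = $14,539 → take DB $19,459. Book value $38,920.
Year 6 (final): $38,920 − $29,300 = $9,620. Book value $29,300.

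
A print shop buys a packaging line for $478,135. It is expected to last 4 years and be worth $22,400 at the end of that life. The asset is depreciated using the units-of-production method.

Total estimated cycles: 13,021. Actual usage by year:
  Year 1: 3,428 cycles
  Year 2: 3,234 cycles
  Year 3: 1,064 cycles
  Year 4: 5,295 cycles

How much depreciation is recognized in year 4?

Depreciable base = $478,135 − $22,400 = $455,735.
Rate = $455,735 / 13,021 cycles = $35 per cycle.
Year 1: 3,428 × $35 = $119,980. Book value $358,155.
Year 2: 3,234 × $35 = $113,190. Book value $244,965.
Year 3: 1,064 × $35 = $37,240. Book value $207,725.
Year 4: 5,295 × $35 = $185,325. Book value $22,400.

$185,325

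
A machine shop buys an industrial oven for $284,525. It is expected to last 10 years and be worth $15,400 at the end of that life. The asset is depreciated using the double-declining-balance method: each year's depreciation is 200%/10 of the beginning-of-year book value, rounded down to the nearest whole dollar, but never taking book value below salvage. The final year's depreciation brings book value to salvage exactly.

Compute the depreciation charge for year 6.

$18,646

Depreciable base = $284,525 − $15,400 = $269,125.
Year 1: ⌊$284,525 × 200%/10⌋ = $56,905. Book value $227,620.
Year 2: ⌊$227,620 × 200%/10⌋ = $45,524. Book value $182,096.
Year 3: ⌊$182,096 × 200%/10⌋ = $36,419. Book value $145,677.
Year 4: ⌊$145,677 × 200%/10⌋ = $29,135. Book value $116,542.
Year 5: ⌊$116,542 × 200%/10⌋ = $23,308. Book value $93,234.
Year 6: ⌊$93,234 × 200%/10⌋ = $18,646. Book value $74,588.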